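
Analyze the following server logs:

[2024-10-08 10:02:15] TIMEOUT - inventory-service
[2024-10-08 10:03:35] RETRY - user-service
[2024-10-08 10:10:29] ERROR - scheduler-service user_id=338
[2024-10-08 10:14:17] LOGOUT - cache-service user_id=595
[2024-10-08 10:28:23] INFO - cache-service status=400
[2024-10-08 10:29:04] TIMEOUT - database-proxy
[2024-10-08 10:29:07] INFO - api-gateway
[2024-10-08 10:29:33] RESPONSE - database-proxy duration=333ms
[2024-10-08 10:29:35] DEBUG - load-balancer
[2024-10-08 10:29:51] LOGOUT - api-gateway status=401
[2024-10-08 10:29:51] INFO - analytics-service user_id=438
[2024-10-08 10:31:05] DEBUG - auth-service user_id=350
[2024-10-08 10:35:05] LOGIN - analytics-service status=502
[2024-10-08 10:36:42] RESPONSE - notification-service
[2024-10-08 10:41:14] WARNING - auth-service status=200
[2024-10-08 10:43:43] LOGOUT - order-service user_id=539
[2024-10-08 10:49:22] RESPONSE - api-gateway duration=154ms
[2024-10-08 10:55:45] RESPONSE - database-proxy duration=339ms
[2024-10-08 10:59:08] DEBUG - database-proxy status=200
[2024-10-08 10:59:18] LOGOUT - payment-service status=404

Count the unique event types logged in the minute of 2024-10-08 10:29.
5

To count unique event types:

1. Filter events in the minute starting at 2024-10-08 10:29
2. Extract event types from matching entries
3. Count unique types: 5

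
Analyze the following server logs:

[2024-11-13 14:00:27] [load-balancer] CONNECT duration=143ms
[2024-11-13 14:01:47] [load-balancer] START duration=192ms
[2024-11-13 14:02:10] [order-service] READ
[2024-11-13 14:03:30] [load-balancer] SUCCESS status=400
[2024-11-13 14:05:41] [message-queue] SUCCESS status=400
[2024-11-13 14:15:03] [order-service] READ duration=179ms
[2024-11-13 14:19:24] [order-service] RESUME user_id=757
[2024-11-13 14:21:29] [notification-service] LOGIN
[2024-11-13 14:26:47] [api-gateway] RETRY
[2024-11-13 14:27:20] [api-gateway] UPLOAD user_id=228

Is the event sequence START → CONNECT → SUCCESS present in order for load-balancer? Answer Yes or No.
No

To verify sequence order:

1. Find all events in sequence START → CONNECT → SUCCESS for load-balancer
2. Extract their timestamps
3. Check if timestamps are in ascending order
4. Result: No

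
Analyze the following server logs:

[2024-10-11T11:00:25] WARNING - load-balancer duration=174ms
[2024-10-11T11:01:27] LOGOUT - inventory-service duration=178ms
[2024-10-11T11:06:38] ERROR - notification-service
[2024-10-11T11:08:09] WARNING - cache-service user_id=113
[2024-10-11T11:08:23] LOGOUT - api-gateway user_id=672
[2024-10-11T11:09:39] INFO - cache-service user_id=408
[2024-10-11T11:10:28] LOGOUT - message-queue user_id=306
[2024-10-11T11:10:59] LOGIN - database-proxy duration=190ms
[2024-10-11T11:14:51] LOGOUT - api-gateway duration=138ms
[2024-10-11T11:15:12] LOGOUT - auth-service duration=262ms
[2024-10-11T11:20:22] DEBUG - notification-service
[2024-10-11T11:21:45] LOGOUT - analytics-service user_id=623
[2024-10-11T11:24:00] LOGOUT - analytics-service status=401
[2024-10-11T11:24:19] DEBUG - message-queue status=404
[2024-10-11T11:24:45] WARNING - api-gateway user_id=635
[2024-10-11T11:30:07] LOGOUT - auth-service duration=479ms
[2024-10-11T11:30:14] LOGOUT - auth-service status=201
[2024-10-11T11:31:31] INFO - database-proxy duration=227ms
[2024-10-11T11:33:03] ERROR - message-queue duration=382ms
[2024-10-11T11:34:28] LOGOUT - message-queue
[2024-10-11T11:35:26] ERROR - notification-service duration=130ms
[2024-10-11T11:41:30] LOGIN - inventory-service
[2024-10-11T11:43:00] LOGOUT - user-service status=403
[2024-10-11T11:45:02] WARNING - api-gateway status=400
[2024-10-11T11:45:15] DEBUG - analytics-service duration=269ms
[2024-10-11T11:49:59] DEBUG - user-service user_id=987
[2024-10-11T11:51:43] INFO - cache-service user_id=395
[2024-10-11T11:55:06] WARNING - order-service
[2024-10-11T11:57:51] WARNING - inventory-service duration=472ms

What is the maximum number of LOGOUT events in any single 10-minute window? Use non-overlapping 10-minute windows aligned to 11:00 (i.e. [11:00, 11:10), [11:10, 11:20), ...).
3

To find the burst window:

1. Divide the log period into non-overlapping 10-minute windows starting at 11:00
2. Count LOGOUT events in each window
3. Find the window with maximum count
4. Maximum events in a window: 3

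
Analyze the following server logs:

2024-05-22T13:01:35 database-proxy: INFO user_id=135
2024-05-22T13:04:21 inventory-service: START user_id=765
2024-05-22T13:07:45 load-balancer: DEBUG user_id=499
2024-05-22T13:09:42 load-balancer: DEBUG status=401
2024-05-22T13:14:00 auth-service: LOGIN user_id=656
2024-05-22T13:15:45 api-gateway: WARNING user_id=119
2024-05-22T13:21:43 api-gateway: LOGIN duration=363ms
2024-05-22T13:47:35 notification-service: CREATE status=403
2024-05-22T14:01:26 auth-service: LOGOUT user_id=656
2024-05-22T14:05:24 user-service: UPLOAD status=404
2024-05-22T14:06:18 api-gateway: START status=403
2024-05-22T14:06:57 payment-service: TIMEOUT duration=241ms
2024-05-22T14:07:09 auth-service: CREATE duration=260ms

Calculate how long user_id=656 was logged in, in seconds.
2846

To calculate session duration:

1. Find LOGIN event for user_id=656: 2024-05-22T13:14:00
2. Find LOGOUT event for user_id=656: 2024-05-22T14:01:26
3. Session duration: 2024-05-22T14:01:26 - 2024-05-22T13:14:00 = 2846 seconds (47 minutes)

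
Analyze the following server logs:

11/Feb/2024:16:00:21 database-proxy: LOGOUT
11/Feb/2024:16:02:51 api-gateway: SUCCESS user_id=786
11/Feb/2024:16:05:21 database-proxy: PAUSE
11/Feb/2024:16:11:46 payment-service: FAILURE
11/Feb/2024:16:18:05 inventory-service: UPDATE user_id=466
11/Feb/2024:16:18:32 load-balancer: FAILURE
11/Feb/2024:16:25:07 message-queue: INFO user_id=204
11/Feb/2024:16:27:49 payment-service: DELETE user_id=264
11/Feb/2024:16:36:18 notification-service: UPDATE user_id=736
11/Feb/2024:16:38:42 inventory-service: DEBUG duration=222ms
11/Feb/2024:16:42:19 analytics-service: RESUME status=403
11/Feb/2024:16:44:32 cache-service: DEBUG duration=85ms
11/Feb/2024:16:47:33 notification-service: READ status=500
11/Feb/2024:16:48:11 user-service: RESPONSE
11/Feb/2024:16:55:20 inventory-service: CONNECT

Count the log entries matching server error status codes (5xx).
1

To find matching entries:

1. Pattern to match: server error status codes (5xx)
2. Scan each log entry for the pattern
3. Count matches: 1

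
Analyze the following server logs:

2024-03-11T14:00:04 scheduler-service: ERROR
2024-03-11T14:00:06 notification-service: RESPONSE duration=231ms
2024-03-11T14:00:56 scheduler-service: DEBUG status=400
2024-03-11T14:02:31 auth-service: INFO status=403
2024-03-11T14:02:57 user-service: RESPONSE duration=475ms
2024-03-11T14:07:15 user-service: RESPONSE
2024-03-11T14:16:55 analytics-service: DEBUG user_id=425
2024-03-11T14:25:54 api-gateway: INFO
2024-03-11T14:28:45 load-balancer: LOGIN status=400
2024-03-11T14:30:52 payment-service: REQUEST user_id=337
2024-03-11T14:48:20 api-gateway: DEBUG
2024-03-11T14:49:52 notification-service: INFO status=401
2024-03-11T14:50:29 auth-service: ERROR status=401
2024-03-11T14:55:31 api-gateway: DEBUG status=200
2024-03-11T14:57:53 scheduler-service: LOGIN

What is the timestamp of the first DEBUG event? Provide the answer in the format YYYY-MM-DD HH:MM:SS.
2024-03-11 14:00:56

To find the first event:

1. Filter for all DEBUG events
2. Sort by timestamp
3. Select the first one
4. Timestamp: 2024-03-11 14:00:56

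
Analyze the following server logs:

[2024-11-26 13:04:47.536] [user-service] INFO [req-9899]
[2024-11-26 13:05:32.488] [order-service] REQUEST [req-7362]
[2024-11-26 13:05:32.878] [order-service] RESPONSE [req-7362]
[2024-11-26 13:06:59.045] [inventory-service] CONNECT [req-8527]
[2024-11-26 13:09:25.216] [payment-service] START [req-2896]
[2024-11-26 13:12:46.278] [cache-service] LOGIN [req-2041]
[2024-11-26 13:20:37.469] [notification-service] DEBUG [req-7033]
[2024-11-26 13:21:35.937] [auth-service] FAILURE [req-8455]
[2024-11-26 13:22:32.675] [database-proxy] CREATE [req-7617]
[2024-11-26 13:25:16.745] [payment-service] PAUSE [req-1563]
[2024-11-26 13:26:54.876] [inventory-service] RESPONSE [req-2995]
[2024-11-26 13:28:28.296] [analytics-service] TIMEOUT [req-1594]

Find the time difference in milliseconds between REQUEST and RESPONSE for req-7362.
390

To calculate latency:

1. Find REQUEST with id req-7362: 2024-11-26 13:05:32.488
2. Find RESPONSE with id req-7362: 2024-11-26 13:05:32.878
3. Latency: 2024-11-26 13:05:32.878 - 2024-11-26 13:05:32.488 = 390ms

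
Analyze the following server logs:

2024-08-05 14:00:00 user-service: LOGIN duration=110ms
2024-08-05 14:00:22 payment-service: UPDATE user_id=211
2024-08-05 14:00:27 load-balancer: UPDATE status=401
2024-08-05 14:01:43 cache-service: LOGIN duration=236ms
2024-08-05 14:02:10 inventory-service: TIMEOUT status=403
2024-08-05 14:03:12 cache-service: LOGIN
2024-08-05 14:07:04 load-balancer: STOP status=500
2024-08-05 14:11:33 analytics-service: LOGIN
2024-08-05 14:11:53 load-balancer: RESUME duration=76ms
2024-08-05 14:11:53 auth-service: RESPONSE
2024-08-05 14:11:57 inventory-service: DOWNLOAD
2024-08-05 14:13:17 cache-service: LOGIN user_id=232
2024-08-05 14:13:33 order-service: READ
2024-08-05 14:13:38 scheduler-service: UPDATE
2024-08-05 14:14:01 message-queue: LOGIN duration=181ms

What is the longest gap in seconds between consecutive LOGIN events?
501

To find the longest gap:

1. Extract all LOGIN events in chronological order
2. Calculate time differences between consecutive events
3. Find the maximum difference
4. Longest gap: 501 seconds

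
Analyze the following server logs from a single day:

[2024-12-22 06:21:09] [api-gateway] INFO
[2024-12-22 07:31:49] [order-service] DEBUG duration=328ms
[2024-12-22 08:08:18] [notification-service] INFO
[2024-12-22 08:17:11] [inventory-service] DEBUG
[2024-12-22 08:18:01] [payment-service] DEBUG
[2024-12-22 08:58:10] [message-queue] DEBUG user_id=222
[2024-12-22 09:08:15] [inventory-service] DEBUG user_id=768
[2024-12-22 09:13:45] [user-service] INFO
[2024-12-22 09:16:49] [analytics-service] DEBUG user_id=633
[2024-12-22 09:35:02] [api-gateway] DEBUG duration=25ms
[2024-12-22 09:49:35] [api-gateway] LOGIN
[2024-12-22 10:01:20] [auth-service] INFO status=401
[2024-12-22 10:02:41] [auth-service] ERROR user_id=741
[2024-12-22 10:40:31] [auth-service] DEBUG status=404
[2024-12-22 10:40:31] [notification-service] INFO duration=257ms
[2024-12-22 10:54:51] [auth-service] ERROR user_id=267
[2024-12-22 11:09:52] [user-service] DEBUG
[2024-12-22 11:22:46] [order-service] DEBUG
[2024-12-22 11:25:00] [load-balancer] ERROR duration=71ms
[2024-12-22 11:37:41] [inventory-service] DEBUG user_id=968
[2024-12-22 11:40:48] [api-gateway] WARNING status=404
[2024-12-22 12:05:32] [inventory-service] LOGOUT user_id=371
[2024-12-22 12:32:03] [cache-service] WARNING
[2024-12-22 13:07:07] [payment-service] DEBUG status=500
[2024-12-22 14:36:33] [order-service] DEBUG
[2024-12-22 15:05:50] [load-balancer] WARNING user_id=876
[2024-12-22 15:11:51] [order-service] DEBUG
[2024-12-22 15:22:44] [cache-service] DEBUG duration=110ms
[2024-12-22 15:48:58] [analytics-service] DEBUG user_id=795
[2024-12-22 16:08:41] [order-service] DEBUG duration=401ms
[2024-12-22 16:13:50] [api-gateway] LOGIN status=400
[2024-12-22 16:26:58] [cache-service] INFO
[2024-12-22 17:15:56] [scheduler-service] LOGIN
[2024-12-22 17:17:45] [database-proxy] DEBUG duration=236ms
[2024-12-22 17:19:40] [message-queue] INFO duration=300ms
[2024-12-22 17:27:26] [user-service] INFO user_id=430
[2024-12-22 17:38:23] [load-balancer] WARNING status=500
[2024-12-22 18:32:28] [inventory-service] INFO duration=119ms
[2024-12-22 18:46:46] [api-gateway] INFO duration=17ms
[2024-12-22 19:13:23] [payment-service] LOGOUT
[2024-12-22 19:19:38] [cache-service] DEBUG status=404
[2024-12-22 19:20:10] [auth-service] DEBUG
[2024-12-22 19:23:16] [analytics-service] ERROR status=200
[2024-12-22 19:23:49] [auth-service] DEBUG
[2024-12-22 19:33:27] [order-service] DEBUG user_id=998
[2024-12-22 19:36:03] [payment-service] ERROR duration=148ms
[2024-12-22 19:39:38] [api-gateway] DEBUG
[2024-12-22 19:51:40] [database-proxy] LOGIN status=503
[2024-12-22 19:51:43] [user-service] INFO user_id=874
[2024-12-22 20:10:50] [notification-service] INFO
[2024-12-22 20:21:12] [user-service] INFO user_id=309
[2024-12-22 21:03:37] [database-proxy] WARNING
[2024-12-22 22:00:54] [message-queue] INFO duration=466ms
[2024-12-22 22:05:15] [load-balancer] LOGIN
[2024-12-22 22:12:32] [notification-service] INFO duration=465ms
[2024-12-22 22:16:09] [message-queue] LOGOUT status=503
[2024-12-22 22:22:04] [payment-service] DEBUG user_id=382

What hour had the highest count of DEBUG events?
19

To find the peak hour:

1. Group all DEBUG events by hour
2. Count events in each hour
3. Find hour with maximum count
4. Peak hour: 19 (with 5 events)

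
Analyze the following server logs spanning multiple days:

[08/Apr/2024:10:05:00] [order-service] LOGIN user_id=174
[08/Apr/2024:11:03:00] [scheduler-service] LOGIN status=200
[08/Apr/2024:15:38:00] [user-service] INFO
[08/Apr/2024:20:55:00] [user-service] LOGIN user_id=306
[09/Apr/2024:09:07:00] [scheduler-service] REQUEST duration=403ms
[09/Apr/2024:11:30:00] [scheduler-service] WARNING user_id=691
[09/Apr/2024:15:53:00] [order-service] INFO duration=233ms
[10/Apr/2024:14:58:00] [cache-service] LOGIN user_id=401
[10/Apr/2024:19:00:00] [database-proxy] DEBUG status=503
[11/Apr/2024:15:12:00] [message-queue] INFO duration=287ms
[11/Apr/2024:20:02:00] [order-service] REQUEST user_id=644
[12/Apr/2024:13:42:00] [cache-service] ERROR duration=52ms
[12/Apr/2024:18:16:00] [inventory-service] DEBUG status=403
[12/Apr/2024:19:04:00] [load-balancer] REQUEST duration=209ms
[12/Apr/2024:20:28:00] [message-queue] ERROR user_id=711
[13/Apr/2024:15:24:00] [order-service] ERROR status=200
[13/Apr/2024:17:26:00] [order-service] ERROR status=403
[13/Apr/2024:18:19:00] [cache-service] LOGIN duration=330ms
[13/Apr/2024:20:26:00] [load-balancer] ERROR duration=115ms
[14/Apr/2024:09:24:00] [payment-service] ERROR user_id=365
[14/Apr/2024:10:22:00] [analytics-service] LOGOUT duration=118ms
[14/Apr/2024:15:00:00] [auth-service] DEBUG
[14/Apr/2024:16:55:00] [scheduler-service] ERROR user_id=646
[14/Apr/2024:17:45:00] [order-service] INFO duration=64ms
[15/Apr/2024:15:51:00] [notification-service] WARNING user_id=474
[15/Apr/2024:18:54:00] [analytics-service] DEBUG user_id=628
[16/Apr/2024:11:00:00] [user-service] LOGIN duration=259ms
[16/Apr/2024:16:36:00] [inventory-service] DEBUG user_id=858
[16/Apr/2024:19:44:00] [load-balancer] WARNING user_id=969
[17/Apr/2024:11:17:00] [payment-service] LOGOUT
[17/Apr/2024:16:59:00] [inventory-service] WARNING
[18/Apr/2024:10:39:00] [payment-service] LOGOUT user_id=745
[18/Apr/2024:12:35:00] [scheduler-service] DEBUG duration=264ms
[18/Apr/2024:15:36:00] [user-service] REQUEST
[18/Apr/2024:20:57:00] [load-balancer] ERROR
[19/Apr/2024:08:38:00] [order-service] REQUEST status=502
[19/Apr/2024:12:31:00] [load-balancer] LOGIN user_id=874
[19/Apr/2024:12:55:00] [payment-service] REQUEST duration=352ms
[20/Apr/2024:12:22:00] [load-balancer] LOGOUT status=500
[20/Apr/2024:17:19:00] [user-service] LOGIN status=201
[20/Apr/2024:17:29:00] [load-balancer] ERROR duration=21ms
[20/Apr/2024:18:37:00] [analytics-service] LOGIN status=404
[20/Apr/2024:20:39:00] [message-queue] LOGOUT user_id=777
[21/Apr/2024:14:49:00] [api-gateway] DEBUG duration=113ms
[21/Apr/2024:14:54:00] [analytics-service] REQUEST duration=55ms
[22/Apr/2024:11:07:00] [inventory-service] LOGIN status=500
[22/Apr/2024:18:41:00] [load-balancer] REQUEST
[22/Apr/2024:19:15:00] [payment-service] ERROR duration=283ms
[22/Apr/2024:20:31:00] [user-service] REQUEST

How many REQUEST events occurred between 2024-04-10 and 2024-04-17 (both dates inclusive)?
2

To filter by date range:

1. Date range: 2024-04-10 through 2024-04-17, both dates inclusive
2. Filter for REQUEST events whose date falls in this range
3. Count matching events: 2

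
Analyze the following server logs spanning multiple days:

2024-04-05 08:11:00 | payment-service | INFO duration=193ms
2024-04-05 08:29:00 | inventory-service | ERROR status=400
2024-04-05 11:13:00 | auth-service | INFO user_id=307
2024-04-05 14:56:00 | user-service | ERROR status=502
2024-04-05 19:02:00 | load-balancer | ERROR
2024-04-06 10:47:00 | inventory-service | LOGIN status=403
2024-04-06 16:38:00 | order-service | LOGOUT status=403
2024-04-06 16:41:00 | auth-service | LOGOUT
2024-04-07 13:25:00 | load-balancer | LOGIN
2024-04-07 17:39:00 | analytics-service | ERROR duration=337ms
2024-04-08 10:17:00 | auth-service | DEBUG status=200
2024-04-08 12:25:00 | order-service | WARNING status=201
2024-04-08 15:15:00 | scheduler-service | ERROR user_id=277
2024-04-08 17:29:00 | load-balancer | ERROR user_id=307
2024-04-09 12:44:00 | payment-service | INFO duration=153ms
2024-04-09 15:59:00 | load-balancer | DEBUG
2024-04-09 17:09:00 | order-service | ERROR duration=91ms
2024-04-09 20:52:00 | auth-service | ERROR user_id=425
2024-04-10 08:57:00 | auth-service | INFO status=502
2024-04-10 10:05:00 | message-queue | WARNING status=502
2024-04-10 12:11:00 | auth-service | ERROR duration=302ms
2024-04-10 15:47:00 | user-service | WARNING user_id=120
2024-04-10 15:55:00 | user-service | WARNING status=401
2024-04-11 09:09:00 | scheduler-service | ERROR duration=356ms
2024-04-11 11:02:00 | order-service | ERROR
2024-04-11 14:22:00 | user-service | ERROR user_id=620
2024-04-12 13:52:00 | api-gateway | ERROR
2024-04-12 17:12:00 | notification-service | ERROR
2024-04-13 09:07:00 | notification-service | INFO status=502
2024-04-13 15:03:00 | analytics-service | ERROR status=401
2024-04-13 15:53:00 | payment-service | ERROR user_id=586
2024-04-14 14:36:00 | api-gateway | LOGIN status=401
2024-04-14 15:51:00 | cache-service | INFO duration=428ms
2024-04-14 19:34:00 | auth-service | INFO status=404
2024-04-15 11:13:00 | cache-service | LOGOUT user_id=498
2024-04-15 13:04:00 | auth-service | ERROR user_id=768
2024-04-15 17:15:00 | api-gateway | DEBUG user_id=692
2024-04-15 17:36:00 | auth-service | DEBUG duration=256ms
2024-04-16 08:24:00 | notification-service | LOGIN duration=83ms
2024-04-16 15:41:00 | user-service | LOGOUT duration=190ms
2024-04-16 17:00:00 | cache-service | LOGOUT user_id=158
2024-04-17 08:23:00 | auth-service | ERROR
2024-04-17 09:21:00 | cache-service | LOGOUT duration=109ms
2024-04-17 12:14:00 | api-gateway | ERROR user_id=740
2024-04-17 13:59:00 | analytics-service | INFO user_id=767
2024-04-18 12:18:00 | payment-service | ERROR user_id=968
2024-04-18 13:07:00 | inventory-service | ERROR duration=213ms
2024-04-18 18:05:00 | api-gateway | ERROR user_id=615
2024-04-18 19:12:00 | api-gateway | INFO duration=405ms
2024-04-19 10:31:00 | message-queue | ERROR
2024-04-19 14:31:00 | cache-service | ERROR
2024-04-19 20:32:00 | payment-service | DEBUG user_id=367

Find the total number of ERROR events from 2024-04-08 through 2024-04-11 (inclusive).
8

To filter by date range:

1. Date range: 2024-04-08 through 2024-04-11, both dates inclusive
2. Filter for ERROR events whose date falls in this range
3. Count matching events: 8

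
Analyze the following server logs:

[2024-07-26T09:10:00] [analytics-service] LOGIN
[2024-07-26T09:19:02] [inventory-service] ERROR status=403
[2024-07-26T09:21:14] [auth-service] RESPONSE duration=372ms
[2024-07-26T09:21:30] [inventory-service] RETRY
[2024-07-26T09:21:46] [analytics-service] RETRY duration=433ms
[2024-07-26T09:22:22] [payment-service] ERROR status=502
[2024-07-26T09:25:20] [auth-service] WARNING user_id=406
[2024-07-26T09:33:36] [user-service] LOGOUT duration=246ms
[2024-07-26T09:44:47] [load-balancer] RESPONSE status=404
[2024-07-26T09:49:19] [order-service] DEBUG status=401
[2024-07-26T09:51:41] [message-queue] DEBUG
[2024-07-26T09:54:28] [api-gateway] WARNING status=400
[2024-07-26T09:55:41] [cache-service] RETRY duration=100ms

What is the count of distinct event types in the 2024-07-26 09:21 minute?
2

To count unique event types:

1. Filter events in the minute starting at 2024-07-26 09:21
2. Extract event types from matching entries
3. Count unique types: 2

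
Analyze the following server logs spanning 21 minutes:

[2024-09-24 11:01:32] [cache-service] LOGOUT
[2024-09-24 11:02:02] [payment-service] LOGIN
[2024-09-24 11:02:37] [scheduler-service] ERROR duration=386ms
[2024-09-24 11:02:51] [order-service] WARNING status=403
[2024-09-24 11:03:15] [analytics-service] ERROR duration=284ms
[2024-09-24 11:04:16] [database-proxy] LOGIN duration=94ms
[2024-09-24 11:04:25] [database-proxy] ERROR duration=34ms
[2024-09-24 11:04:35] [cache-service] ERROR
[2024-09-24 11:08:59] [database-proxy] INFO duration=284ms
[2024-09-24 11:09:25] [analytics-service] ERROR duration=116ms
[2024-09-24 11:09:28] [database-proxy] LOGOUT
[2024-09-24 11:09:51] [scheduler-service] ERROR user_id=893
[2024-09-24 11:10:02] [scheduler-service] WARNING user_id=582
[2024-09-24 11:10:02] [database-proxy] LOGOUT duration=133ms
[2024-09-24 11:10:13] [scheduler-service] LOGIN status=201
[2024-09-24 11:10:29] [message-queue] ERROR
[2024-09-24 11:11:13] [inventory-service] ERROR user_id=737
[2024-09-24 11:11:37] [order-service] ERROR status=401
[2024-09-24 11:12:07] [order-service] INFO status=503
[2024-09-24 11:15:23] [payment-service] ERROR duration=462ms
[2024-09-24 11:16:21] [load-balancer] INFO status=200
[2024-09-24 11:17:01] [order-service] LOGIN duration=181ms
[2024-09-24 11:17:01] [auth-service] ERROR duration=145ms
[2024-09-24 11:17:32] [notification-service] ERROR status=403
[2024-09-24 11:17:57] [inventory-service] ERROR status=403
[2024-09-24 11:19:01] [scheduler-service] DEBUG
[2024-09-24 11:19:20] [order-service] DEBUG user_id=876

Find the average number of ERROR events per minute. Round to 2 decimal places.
0.62

To calculate the rate:

1. Count total ERROR events: 13
2. Total time period: 21 minutes
3. Rate = 13 / 21 = 0.62 events per minute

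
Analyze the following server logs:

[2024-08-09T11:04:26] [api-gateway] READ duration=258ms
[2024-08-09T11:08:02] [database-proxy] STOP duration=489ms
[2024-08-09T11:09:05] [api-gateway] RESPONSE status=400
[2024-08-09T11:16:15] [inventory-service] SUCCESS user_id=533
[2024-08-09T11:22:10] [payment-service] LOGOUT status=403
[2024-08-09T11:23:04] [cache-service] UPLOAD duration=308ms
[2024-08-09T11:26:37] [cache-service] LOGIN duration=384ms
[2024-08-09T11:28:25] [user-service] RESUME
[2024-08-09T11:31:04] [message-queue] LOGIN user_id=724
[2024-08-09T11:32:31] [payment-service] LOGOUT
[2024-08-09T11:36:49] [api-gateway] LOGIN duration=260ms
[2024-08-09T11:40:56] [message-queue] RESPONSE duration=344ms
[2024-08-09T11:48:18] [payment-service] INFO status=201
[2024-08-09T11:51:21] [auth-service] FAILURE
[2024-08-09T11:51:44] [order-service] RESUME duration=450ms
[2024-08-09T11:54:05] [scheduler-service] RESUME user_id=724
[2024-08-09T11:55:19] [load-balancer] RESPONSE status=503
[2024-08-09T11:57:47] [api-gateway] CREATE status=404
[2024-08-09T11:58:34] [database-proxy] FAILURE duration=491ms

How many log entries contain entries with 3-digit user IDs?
3

To find matching entries:

1. Pattern to match: entries with 3-digit user IDs
2. Scan each log entry for the pattern
3. Count matches: 3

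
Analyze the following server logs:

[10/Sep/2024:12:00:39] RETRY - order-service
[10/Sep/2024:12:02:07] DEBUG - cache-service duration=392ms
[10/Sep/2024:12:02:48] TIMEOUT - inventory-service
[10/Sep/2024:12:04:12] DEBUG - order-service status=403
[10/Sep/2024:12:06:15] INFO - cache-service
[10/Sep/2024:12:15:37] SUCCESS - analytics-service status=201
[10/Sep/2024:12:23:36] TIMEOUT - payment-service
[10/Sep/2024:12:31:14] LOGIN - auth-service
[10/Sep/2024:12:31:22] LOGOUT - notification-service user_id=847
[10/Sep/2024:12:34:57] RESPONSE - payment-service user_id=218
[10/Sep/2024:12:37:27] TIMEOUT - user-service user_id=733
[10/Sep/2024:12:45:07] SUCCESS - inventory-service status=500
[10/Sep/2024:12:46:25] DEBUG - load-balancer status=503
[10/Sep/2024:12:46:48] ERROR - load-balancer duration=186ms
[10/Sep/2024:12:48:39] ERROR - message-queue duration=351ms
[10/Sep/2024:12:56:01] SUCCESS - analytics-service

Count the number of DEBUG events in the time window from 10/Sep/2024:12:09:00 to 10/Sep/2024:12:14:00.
0

To count events in the time window:

1. Window boundaries: 10/Sep/2024:12:09:00 to 10/Sep/2024:12:14:00
2. Filter for DEBUG events within this window
3. Count matching events: 0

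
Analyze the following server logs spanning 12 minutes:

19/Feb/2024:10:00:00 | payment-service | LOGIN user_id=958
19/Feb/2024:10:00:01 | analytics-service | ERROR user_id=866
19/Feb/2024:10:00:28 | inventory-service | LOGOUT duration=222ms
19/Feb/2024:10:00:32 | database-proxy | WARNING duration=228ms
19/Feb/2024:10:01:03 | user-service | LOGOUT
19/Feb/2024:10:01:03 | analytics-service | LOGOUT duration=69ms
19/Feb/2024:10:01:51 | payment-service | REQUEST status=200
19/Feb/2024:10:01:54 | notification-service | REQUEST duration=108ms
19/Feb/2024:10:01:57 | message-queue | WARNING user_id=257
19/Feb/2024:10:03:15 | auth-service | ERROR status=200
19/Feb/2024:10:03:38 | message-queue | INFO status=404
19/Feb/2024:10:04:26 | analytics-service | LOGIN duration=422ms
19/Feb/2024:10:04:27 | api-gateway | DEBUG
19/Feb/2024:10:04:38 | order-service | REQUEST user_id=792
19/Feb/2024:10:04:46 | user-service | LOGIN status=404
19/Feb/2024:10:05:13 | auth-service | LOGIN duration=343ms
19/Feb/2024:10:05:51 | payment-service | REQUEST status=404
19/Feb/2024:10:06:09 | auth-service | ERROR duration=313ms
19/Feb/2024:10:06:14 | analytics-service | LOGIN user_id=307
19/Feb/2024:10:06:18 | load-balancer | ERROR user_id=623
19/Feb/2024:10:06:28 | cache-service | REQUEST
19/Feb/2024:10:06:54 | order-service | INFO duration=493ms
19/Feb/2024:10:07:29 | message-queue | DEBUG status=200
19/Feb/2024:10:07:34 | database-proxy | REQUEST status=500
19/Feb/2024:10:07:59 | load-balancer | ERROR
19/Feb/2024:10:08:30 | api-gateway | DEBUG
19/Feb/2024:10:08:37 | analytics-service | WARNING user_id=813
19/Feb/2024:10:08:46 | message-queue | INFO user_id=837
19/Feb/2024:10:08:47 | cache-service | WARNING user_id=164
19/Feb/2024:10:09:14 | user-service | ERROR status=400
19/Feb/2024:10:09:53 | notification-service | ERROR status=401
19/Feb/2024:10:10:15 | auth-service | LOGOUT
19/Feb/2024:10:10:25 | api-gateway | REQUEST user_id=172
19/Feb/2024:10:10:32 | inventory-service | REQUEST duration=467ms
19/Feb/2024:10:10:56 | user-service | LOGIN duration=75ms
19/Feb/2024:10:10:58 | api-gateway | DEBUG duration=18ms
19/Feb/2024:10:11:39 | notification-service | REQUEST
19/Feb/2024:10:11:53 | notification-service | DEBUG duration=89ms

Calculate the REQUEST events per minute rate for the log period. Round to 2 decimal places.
0.75

To calculate the rate:

1. Count total REQUEST events: 9
2. Total time period: 12 minutes
3. Rate = 9 / 12 = 0.75 events per minute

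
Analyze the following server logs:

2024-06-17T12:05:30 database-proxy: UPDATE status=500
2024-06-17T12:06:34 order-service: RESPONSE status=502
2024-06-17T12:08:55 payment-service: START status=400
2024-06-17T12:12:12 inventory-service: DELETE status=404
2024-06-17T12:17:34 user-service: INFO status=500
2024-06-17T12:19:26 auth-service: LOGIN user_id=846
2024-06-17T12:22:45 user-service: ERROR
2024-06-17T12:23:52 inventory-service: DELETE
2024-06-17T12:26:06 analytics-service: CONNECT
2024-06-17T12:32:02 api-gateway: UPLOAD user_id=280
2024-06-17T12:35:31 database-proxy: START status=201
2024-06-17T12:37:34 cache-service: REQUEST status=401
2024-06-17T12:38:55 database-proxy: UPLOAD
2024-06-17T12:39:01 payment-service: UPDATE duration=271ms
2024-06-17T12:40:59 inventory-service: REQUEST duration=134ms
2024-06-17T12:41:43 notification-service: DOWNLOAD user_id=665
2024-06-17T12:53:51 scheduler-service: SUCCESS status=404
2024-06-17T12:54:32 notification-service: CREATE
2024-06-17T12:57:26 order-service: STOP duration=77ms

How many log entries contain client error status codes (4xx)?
4

To find matching entries:

1. Pattern to match: client error status codes (4xx)
2. Scan each log entry for the pattern
3. Count matches: 4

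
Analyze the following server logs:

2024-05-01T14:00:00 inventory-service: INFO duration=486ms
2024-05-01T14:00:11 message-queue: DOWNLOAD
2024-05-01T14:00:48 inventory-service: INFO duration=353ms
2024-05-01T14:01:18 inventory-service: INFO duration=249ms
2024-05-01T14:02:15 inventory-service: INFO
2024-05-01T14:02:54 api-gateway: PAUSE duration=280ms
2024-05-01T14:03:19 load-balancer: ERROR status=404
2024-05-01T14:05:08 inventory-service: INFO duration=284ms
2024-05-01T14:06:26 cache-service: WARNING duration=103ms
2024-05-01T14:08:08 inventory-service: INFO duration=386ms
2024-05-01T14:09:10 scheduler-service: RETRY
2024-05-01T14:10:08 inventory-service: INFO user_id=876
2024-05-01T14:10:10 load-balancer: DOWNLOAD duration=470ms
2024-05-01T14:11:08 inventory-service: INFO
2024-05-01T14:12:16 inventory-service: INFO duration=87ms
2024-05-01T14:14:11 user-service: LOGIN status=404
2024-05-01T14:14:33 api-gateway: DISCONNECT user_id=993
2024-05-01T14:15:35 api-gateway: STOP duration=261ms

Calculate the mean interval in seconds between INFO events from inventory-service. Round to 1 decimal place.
92.0

To calculate average interval:

1. Find all INFO events for inventory-service in order
2. Calculate time gaps between consecutive events
3. Compute mean of gaps: 736 / 8 = 92.0 seconds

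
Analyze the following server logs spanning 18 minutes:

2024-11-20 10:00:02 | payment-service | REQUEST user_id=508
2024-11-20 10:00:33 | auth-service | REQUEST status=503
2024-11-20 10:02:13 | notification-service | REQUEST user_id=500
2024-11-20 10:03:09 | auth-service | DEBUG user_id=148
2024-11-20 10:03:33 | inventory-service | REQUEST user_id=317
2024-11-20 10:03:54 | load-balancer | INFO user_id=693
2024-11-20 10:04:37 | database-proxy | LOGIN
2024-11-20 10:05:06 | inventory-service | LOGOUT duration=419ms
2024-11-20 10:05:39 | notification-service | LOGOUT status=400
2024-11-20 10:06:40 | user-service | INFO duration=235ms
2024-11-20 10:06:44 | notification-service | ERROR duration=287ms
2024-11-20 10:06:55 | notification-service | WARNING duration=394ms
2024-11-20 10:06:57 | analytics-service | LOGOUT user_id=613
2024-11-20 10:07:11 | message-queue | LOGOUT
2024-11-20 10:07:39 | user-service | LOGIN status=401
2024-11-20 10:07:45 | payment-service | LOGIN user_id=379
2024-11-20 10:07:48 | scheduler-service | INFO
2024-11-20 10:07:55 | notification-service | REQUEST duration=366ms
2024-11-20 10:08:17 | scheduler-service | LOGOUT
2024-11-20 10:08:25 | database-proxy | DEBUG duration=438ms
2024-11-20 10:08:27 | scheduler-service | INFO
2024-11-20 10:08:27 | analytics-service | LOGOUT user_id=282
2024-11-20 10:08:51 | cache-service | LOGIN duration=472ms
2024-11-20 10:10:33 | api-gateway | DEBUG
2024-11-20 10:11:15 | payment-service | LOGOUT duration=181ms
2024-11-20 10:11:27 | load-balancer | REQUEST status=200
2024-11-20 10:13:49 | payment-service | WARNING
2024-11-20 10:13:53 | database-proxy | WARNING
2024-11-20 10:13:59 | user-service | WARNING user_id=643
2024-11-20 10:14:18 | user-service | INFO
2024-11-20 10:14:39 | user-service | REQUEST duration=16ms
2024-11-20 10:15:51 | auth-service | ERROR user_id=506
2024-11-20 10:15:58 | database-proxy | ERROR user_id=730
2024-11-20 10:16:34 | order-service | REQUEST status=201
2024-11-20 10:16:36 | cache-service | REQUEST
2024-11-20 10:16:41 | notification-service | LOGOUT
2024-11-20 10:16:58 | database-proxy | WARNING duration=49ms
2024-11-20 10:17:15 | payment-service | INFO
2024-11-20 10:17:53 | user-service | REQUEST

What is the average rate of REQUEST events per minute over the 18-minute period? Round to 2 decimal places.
0.56

To calculate the rate:

1. Count total REQUEST events: 10
2. Total time period: 18 minutes
3. Rate = 10 / 18 = 0.56 events per minute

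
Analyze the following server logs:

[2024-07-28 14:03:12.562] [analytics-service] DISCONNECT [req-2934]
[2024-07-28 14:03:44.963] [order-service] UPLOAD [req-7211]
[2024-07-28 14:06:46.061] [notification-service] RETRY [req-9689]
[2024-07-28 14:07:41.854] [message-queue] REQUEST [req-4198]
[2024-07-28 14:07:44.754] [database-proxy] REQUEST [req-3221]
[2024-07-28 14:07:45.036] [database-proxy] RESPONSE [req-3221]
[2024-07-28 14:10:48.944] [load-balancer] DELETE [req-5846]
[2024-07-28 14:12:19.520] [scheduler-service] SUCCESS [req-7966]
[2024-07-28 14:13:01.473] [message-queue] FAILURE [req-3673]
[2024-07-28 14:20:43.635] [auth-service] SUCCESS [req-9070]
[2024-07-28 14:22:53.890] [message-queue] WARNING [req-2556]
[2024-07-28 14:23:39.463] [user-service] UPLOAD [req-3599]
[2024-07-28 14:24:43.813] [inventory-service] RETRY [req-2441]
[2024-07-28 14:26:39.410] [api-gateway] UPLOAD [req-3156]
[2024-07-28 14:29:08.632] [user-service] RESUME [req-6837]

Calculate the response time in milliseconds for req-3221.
282

To calculate latency:

1. Find REQUEST with id req-3221: 2024-07-28 14:07:44.754
2. Find RESPONSE with id req-3221: 2024-07-28 14:07:45.036
3. Latency: 2024-07-28 14:07:45.036 - 2024-07-28 14:07:44.754 = 282ms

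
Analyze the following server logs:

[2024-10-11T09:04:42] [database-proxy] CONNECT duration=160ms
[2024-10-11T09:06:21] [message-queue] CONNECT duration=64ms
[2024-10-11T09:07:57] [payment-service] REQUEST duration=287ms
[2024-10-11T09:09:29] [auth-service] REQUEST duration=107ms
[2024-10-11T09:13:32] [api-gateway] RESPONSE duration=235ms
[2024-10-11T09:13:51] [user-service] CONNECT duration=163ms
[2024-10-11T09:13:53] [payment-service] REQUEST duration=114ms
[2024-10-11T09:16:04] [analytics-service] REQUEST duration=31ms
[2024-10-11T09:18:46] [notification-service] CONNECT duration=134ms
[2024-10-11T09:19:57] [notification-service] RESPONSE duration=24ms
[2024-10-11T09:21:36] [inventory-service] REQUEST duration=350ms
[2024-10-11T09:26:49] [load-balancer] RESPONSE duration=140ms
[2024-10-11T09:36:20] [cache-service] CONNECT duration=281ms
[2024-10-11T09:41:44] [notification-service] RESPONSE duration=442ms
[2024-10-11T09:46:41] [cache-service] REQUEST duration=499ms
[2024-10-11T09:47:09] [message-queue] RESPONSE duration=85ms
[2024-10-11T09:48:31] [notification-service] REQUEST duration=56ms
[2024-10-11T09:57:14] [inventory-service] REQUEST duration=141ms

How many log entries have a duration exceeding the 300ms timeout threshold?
3

To count timeouts:

1. Threshold: 300ms
2. Extract duration from each log entry
3. Count entries where duration > 300
4. Timeout count: 3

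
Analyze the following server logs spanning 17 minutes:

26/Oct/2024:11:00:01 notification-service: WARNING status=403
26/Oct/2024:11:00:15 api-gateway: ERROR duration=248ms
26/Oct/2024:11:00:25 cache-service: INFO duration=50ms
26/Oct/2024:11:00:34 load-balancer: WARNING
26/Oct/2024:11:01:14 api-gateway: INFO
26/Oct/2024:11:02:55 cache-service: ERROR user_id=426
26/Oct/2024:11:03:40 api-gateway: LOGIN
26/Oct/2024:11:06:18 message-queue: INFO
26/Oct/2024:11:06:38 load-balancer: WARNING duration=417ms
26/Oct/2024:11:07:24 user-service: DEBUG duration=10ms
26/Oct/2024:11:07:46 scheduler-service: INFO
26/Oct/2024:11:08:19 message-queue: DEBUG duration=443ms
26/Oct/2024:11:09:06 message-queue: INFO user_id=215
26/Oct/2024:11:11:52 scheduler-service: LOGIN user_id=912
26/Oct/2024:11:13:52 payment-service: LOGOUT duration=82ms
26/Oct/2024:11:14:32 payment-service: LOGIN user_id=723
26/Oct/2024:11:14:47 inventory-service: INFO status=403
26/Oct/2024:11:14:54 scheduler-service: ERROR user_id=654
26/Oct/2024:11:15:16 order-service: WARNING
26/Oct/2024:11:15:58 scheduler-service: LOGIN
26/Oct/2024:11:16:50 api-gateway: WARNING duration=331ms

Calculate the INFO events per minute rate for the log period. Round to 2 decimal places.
0.35

To calculate the rate:

1. Count total INFO events: 6
2. Total time period: 17 minutes
3. Rate = 6 / 17 = 0.35 events per minute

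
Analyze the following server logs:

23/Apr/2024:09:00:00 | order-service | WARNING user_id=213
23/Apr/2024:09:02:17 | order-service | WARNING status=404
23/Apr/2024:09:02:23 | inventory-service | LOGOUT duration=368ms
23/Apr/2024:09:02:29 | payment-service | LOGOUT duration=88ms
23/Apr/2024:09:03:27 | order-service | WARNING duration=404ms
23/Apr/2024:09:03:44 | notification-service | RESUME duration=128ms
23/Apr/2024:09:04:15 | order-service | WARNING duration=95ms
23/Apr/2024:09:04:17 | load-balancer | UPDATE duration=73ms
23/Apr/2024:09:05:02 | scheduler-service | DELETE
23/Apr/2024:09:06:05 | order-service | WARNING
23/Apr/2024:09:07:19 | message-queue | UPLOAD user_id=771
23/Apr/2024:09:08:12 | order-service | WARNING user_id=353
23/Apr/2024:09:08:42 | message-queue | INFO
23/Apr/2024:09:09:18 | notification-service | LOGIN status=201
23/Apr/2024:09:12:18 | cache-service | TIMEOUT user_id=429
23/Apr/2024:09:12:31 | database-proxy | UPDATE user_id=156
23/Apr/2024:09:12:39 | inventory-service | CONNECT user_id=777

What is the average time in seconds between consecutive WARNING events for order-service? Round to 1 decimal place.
98.4

To calculate average interval:

1. Find all WARNING events for order-service in order
2. Calculate time gaps between consecutive events
3. Compute mean of gaps: 492 / 5 = 98.4 seconds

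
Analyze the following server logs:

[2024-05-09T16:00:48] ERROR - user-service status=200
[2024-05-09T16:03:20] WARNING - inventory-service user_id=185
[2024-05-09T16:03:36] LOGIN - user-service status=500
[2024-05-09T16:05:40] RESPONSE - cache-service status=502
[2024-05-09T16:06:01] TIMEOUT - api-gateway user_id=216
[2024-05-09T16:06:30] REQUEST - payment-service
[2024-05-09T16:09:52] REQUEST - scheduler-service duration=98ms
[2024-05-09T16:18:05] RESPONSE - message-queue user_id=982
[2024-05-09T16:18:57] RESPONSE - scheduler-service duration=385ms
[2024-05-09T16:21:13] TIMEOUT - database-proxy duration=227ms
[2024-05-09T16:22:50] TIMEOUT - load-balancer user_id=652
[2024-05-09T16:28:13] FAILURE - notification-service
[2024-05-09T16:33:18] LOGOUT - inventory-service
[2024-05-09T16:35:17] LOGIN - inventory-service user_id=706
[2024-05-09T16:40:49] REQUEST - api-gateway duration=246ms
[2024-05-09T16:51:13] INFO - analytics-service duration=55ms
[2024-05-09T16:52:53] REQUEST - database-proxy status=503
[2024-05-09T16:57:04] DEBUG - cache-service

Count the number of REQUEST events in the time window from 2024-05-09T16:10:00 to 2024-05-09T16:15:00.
0

To count events in the time window:

1. Window boundaries: 2024-05-09T16:10:00 to 2024-05-09T16:15:00
2. Filter for REQUEST events within this window
3. Count matching events: 0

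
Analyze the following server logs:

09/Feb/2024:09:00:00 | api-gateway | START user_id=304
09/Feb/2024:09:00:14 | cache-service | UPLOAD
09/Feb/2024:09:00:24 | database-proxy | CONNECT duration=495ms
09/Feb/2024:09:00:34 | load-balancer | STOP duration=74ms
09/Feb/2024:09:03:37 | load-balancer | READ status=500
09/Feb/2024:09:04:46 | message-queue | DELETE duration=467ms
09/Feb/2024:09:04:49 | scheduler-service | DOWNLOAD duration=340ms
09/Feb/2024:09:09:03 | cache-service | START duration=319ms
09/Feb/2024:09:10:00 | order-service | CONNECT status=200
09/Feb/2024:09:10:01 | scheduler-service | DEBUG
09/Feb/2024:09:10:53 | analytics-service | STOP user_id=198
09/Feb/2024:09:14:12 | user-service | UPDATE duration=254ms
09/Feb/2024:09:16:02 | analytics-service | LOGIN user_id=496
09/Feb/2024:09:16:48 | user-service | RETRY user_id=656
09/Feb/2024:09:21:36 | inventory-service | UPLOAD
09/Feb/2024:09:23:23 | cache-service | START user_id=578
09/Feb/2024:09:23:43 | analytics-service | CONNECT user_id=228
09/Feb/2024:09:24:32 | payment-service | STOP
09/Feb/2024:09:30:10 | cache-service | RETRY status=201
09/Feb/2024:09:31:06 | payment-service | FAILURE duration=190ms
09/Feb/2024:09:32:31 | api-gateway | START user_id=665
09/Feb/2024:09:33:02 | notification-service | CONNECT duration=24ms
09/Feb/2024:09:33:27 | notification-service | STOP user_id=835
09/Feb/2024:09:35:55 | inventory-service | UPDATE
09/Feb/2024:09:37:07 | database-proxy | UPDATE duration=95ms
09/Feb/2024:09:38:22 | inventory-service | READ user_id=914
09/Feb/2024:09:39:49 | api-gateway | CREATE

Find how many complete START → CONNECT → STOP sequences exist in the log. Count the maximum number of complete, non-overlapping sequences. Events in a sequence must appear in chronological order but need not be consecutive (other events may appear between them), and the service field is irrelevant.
4

To count sequences:

1. Look for pattern: START → CONNECT → STOP
2. Greedily scan the log in chronological order, matching each sequence element in turn (ignoring service)
3. Each time the full pattern completes, increment the count and restart matching from the next event
4. Complete non-overlapping sequences found: 4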